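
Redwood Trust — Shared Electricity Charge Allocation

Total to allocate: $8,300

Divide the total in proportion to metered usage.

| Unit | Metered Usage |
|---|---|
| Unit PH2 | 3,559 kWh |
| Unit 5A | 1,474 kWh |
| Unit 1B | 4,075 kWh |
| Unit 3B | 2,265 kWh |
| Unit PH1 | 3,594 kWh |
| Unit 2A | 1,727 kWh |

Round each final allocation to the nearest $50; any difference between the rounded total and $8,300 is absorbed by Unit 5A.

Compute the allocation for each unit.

Total metered usage = 16,694.
Pro-rata amounts: Unit PH2 3,559/16,694 × $8,300 = 1,769.48; Unit 5A 1,474/16,694 × $8,300 = 732.85; Unit 1B 4,075/16,694 × $8,300 = 2,026.03; Unit 3B 2,265/16,694 × $8,300 = 1,126.12; Unit PH1 3,594/16,694 × $8,300 = 1,786.88; Unit 2A 1,727/16,694 × $8,300 = 858.64.
After rounding ($50): Unit PH2 $1,750; Unit 5A $750; Unit 1B $2,050; Unit 3B $1,150; Unit PH1 $1,800; Unit 2A $850. Sum = $8,350.
Difference $8,300 − $8,350 = −$50 applied to Unit 5A: Unit 5A becomes $700.

Unit PH2: $1,750 · Unit 5A: $700 · Unit 1B: $2,050 · Unit 3B: $1,150 · Unit PH1: $1,800 · Unit 2A: $850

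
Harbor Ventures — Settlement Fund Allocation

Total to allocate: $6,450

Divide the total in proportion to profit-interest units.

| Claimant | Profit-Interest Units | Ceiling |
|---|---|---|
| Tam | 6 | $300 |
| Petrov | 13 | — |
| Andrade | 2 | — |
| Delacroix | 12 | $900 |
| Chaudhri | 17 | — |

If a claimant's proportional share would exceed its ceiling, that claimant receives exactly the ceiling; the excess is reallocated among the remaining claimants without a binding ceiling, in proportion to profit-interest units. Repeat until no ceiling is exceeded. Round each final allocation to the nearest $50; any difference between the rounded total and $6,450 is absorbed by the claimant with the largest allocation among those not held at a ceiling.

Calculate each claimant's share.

Tam: $300 | Petrov: $2,150 | Andrade: $350 | Delacroix: $900 | Chaudhri: $2,750

Combined profit-interest units = 50.
Unconstrained shares: Tam 774.00; Petrov 1,677.00; Andrade 258.00; Delacroix 1,548.00; Chaudhri 2,193.00.
Cap binds for Tam ($300), Delacroix ($900); residual $5,250 reallocated over remaining profit-interest units 32.
Redistributed shares: Petrov 2,132.81 → $2,150; Andrade 328.12 → $350; Chaudhri 2,789.06 → $2,800.
Rounding difference −$50 applied to Chaudhri → $2,750.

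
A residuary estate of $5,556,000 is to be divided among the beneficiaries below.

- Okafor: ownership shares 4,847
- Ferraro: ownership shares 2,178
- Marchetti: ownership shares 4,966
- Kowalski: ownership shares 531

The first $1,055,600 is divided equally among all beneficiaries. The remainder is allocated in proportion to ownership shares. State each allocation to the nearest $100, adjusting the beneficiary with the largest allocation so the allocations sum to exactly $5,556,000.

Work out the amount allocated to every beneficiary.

Okafor: $2,005,900 · Ferraro: $1,046,700 · Marchetti: $2,048,700 · Kowalski: $454,700

Equal tier: $1,055,600 ÷ 4 = $263,900 apiece.
Remainder $4,500,400 by ownership shares (total 12,522): Okafor 1,742,009.17 → $1,742,000; Ferraro 782,772.02 → $782,800; Marchetti 1,784,777.70 → $1,784,800; Kowalski 190,841.11 → $190,800.
Totals: Okafor $263,900 + $1,742,000 = $2,005,900; Ferraro $263,900 + $782,800 = $1,046,700; Marchetti $263,900 + $1,784,800 = $2,048,700; Kowalski $263,900 + $190,800 = $454,700.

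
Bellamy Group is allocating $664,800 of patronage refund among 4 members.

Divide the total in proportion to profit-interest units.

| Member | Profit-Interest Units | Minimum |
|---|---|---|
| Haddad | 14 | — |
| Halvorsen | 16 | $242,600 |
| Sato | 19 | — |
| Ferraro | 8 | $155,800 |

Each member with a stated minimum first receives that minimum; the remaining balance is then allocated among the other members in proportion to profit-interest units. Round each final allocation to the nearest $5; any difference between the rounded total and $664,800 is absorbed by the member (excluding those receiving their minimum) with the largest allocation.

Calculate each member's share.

Fund the minimums — Halvorsen $242,600; Ferraro $155,800. Residual $266,400.
Residual split over remaining profit-interest units 33: Haddad 113,018.18 → $113,020; Sato 153,381.82 → $153,380.

Haddad: $113,020; Halvorsen: $242,600; Sato: $153,380; Ferraro: $155,800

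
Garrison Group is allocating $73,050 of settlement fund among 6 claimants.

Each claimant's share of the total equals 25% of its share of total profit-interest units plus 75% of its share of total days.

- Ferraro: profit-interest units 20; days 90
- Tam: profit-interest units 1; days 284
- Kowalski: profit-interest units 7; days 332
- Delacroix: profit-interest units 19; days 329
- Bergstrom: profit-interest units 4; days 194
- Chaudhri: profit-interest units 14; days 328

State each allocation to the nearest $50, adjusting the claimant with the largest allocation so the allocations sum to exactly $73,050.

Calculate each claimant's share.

Profit-interest units total 65; days total 1,557.
Composite weights (25% profit-interest units + 75% days): Ferraro 0.1203; Tam 0.1406; Kowalski 0.1868; Delacroix 0.2316; Bergstrom 0.1088; Chaudhri 0.2118.
Raw shares: Ferraro 8,786.14; Tam 10,274.31; Kowalski 13,649.10; Delacroix 16,915.08; Bergstrom 7,950.29; Chaudhri 15,475.08.
Rounded to nearest $50: Ferraro $8,800; Tam $10,250; Kowalski $13,650; Delacroix $16,900; Bergstrom $7,950; Chaudhri $15,500. Sum = $73,050.
Rounded total matches; no reconciliation needed.

Ferraro: $8,800 | Tam: $10,250 | Kowalski: $13,650 | Delacroix: $16,900 | Bergstrom: $7,950 | Chaudhri: $15,500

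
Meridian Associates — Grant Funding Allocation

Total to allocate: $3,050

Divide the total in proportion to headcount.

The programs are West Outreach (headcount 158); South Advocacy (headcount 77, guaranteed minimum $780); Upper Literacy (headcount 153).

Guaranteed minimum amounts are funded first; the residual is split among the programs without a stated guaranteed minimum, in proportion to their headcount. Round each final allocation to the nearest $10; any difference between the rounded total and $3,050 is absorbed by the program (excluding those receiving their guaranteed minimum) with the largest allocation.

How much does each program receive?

Guaranteed amounts: South Advocacy $780. Remaining pool $2,270.
Remaining pool split over remaining headcount 311: West Outreach 1,153.25 → $1,150; Upper Literacy 1,116.75 → $1,120.

West Outreach: $1,150 · South Advocacy: $780 · Upper Literacy: $1,120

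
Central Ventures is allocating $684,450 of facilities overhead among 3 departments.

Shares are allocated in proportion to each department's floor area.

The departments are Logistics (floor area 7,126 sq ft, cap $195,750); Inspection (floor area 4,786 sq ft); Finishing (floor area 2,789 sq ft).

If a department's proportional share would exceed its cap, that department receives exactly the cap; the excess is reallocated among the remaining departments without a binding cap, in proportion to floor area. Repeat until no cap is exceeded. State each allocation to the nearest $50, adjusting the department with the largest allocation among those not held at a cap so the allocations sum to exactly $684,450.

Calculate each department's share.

Total floor area = 14,701.
Proportional shares (ignoring caps): Logistics 331,772.72; Inspection 222,826.86; Finishing 129,850.42.
Capped: Logistics ($195,750); remaining pool $488,700 reallocated over remaining floor area 7,575.
Shares after redistribution: Inspection 308,768.08 → $308,750; Finishing 179,931.92 → $179,950.

Logistics: $195,750 · Inspection: $308,750 · Finishing: $179,950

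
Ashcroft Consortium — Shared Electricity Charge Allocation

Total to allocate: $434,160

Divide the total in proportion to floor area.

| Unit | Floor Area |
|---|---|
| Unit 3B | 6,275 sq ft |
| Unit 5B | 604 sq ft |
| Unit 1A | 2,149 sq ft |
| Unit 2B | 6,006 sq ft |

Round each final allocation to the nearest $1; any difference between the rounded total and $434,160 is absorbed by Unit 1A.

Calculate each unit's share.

Floor area total: 15,034.
Pro-rata amounts: Unit 3B 6,275/15,034 × $434,160 = 181,212.85; Unit 5B 604/15,034 × $434,160 = 17,442.64; Unit 1A 2,149/15,034 × $434,160 = 62,059.99; Unit 2B 6,006/15,034 × $434,160 = 173,444.52.
Rounded to nearest $1: Unit 3B $181,213; Unit 5B $17,443; Unit 1A $62,060; Unit 2B $173,445. Sum = $434,161.
Difference $434,160 − $434,161 = −$1 applied to Unit 1A: Unit 1A becomes $62,059.

Unit 3B: $181,213; Unit 5B: $17,443; Unit 1A: $62,059; Unit 2B: $173,445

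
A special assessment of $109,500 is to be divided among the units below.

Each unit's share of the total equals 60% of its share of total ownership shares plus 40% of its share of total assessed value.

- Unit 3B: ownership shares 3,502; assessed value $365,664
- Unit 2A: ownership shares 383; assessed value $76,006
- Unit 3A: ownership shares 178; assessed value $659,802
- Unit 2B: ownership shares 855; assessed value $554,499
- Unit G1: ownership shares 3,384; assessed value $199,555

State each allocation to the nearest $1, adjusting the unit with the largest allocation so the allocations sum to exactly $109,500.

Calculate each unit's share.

Unit 3B: $36,346; Unit 2A: $4,825; Unit 3A: $16,983; Unit 2B: $19,855; Unit G1: $31,491

Ownership shares total 8,302; assessed value total 1,855,526.
Blended shares (60% ownership shares + 40% assessed value): Unit 3B 0.3319; Unit 2A 0.0441; Unit 3A 0.1551; Unit 2B 0.1813; Unit G1 0.2876.
Unrounded shares: Unit 3B 36,345.53; Unit 2A 4,825.10; Unit 3A 16,983.38; Unit 2B 19,855.30; Unit G1 31,490.68.
At nearest $1: Unit 3B $36,346; Unit 2A $4,825; Unit 3A $16,983; Unit 2B $19,855; Unit G1 $31,491. Sum = $109,500.
Rounded total matches; no reconciliation needed.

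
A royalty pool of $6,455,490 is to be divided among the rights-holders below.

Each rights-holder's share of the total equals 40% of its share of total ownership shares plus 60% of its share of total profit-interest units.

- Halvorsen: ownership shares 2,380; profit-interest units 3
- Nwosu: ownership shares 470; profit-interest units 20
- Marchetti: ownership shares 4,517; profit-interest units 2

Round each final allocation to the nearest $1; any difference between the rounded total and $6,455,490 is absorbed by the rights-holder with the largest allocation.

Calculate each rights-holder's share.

Halvorsen: $1,299,005 · Nwosu: $3,263,375 · Marchetti: $1,893,110

Totals — ownership shares 7,367, profit-interest units 25.
Composite weights (40% ownership shares + 60% profit-interest units): Halvorsen 0.2012; Nwosu 0.5055; Marchetti 0.2933.
Pro-rata amounts: Halvorsen 1,299,005.47; Nwosu 3,263,374.19; Marchetti 1,893,110.34.
After rounding ($1): Halvorsen $1,299,005; Nwosu $3,263,374; Marchetti $1,893,110. Sum = $6,455,489.
Difference $6,455,490 − $6,455,489 = +$1 applied to largest allocation (Nwosu): Nwosu becomes $3,263,375.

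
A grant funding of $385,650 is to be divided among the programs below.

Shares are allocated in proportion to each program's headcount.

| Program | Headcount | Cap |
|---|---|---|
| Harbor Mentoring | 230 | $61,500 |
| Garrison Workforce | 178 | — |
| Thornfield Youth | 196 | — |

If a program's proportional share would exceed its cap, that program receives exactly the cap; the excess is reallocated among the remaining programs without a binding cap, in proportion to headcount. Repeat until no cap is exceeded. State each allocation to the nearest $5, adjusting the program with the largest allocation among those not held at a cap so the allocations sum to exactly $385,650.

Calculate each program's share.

Harbor Mentoring: $61,500 · Garrison Workforce: $154,275 · Thornfield Youth: $169,875

Total headcount = 604.
Unconstrained shares: Harbor Mentoring 146,853.48; Garrison Workforce 113,651.82; Thornfield Youth 125,144.70.
Capped: Harbor Mentoring ($61,500); residual $324,150 reallocated over remaining headcount 374.
Remaining shares: Garrison Workforce 154,274.60 → $154,275; Thornfield Youth 169,875.40 → $169,875.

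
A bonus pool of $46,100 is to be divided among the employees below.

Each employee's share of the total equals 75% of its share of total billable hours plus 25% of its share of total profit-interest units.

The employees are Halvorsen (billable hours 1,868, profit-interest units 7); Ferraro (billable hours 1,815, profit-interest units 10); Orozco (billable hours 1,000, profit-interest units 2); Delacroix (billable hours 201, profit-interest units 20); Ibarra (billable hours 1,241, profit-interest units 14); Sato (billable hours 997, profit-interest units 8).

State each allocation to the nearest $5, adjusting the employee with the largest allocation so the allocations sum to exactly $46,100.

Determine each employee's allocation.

Billable hours total 7,122; profit-interest units total 61.
Composite weights (75% billable hours + 25% profit-interest units): Halvorsen 0.2254; Ferraro 0.2321; Orozco 0.1135; Delacroix 0.1031; Ibarra 0.1881; Sato 0.1378.
Raw shares: Halvorsen 10,391.08; Ferraro 10,700.58; Orozco 5,232.54; Delacroix 4,754.48; Ibarra 8,669.73; Sato 6,351.59.
After rounding ($5): Halvorsen $10,390; Ferraro $10,700; Orozco $5,235; Delacroix $4,755; Ibarra $8,670; Sato $6,350. Sum = $46,100.
Rounded total matches; no reconciliation needed.

Halvorsen: $10,390 | Ferraro: $10,700 | Orozco: $5,235 | Delacroix: $4,755 | Ibarra: $8,670 | Sato: $6,350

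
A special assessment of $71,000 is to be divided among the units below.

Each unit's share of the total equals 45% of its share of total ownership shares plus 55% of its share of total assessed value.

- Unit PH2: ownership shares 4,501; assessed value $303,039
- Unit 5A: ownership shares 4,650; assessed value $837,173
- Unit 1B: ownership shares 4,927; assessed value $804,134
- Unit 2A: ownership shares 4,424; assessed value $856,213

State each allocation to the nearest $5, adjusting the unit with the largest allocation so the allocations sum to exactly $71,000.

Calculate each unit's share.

Totals — ownership shares 18,502, assessed value 2,800,559.
Blended shares (45% ownership shares + 55% assessed value): Unit PH2 0.1690; Unit 5A 0.2775; Unit 1B 0.2778; Unit 2A 0.2758.
Proportional shares: Unit PH2 11,997.98; Unit 5A 19,703.05; Unit 1B 19,720.70; Unit 2A 19,578.27.
After rounding ($5): Unit PH2 $12,000; Unit 5A $19,705; Unit 1B $19,720; Unit 2A $19,580. Sum = $71,005.
Difference $71,000 − $71,005 = −$5 applied to largest allocation (Unit 1B): Unit 1B becomes $19,715.

Unit PH2: $12,000 · Unit 5A: $19,705 · Unit 1B: $19,715 · Unit 2A: $19,580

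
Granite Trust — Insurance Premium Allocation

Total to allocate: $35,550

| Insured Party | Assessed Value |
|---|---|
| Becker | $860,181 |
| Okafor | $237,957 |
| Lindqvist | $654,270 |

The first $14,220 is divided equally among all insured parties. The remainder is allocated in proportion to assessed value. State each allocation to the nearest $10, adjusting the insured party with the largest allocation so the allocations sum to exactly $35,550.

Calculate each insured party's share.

Equal tier: $14,220 ÷ 3 = $4,740 apiece.
Remainder $21,330 by assessed value (total 1,752,408): Becker 10,469.97 → $10,470; Okafor 2,896.37 → $2,900; Lindqvist 7,963.66 → $7,960.
Totals: Becker $4,740 + $10,470 = $15,210; Okafor $4,740 + $2,900 = $7,640; Lindqvist $4,740 + $7,960 = $12,700.

Becker: $15,210 · Okafor: $7,640 · Lindqvist: $12,700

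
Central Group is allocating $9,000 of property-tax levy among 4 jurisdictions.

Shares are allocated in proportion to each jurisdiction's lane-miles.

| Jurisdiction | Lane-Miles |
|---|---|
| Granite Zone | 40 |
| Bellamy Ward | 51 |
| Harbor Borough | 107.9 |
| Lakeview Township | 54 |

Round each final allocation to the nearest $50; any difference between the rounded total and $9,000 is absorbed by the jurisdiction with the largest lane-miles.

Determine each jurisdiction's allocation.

Granite Zone: $1,400 | Bellamy Ward: $1,800 | Harbor Borough: $3,900 | Lakeview Township: $1,900

Combined lane-miles = 252.9.
Pro-rata amounts: Granite Zone 40/252.9 × $9,000 = 1,423.49; Bellamy Ward 51/252.9 × $9,000 = 1,814.95; Harbor Borough 107.9/252.9 × $9,000 = 3,839.86; Lakeview Township 54/252.9 × $9,000 = 1,921.71.
Rounded to nearest $50: Granite Zone $1,400; Bellamy Ward $1,800; Harbor Borough $3,850; Lakeview Township $1,900. Sum = $8,950.
Difference $9,000 − $8,950 = +$50 applied to largest lane-miles (Harbor Borough): Harbor Borough becomes $3,900.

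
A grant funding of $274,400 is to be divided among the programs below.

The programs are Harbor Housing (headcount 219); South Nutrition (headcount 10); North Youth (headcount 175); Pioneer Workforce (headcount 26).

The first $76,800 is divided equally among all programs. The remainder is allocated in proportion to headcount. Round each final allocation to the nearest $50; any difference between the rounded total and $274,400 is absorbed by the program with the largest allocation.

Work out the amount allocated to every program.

Harbor Housing: $119,850 | South Nutrition: $23,800 | North Youth: $99,600 | Pioneer Workforce: $31,150

First tranche $76,800 split equally: $19,200 each.
Remainder $197,600 by headcount (total 430): Harbor Housing 100,638.14 → $100,650; South Nutrition 4,595.35 → $4,600; North Youth 80,418.60 → $80,400; Pioneer Workforce 11,947.91 → $11,950.
Totals: Harbor Housing $19,200 + $100,650 = $119,850; South Nutrition $19,200 + $4,600 = $23,800; North Youth $19,200 + $80,400 = $99,600; Pioneer Workforce $19,200 + $11,950 = $31,150.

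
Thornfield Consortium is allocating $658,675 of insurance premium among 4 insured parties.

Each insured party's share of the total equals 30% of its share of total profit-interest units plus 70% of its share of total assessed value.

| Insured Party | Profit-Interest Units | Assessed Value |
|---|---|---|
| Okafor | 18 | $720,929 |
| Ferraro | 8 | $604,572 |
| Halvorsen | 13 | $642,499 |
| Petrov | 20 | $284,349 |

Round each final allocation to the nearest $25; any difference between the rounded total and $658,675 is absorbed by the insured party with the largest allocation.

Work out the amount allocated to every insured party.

Okafor: $207,850 · Ferraro: $150,550 · Halvorsen: $175,075 · Petrov: $125,200

Totals — profit-interest units 59, assessed value 2,252,349.
Composite weights (30% profit-interest units + 70% assessed value): Okafor 0.3156; Ferraro 0.2286; Halvorsen 0.2658; Petrov 0.1901.
Pro-rata amounts: Okafor 207,865.01; Ferraro 150,553.92; Halvorsen 175,063.83; Petrov 125,192.24.
At nearest $25: Okafor $207,875; Ferraro $150,550; Halvorsen $175,075; Petrov $125,200. Sum = $658,700.
Difference $658,675 − $658,700 = −$25 applied to largest allocation (Okafor): Okafor becomes $207,850.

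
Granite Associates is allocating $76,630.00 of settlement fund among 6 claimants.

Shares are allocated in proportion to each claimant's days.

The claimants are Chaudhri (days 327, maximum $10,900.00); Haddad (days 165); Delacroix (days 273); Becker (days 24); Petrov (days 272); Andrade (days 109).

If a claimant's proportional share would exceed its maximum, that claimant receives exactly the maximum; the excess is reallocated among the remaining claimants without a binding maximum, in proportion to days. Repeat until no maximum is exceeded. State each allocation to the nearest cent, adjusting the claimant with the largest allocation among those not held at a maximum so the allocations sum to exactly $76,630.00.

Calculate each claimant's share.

Chaudhri: $10,900.00; Haddad: $12,865.30; Delacroix: $21,286.22; Becker: $1,871.32; Petrov: $21,208.26; Andrade: $8,498.90

Days total: 1,170.
Unconstrained shares: Chaudhri 21,417.1026; Haddad 10,806.7949; Delacroix 17,880.3333; Becker 1,571.8974; Petrov 17,814.8376; Andrade 7,139.0342.
Cap binds for Chaudhri ($10,900.00); residual $65,730.00 reallocated over remaining days 843.
Shares after redistribution: Haddad 12,865.3025 → $12,865.30; Delacroix 21,286.2278 → $21,286.23; Becker 1,871.3167 → $1,871.32; Petrov 21,208.2562 → $21,208.26; Andrade 8,498.8968 → $8,498.90.
Rounding difference −$0.01 applied to Delacroix → $21,286.22.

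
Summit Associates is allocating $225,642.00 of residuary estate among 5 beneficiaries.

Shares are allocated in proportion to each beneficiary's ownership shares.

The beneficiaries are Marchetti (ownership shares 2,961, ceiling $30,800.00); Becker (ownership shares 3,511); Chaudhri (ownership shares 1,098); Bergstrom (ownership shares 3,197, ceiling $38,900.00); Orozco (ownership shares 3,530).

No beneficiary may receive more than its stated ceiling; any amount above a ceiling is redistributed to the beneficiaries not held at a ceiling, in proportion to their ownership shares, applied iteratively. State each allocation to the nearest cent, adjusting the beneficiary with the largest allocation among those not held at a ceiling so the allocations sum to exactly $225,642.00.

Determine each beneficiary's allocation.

Combined ownership shares = 14,297.
Pro-rata shares before constraints: Marchetti 46,731.8991; Becker 55,412.2587; Chaudhri 17,329.1541; Bergstrom 50,456.5625; Orozco 55,712.1256.
Held at cap: Marchetti ($30,800.00), Bergstrom ($38,900.00); remaining pool $155,942.00 reallocated over remaining ownership shares 8,139.
Remaining shares: Becker 67,270.2251 → $67,270.23; Chaudhri 21,037.5127 → $21,037.51; Orozco 67,634.2622 → $67,634.26.

Marchetti: $30,800.00 | Becker: $67,270.23 | Chaudhri: $21,037.51 | Bergstrom: $38,900.00 | Orozco: $67,634.26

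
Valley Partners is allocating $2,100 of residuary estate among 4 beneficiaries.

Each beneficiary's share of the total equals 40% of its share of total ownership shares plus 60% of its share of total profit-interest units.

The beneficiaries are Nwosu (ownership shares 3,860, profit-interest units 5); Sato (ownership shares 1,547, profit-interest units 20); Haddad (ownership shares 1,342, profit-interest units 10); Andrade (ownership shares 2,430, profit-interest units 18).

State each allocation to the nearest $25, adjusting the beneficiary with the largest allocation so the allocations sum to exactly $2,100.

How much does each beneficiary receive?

Ownership shares total 9,179; profit-interest units total 53.
Composite weights (40% ownership shares + 60% profit-interest units): Nwosu 0.2248; Sato 0.2938; Haddad 0.1717; Andrade 0.3097.
Pro-rata amounts: Nwosu 472.11; Sato 617.04; Haddad 360.55; Andrade 650.30.
After rounding ($25): Nwosu $475; Sato $625; Haddad $350; Andrade $650. Sum = $2,100.
Sum already equals the total — no adjustment.

Nwosu: $475 | Sato: $625 | Haddad: $350 | Andrade: $650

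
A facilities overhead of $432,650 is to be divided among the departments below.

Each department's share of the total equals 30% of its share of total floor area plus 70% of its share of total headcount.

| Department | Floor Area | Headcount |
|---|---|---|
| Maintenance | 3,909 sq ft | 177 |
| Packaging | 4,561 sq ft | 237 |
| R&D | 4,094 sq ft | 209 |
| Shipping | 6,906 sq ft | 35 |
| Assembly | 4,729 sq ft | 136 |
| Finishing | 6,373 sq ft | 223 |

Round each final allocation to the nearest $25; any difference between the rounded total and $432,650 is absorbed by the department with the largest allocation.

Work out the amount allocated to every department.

Totals — floor area 30,572, headcount 1,017.
Composite weights (30% floor area + 70% headcount): Maintenance 0.1602; Packaging 0.2079; R&D 0.1840; Shipping 0.0919; Assembly 0.1400; Finishing 0.2160.
Raw shares: Maintenance 69,305.14; Packaging 89,940.79; R&D 79,619.93; Shipping 39,742.52; Assembly 60,577.00; Finishing 93,464.63.
After rounding ($25): Maintenance $69,300; Packaging $89,950; R&D $79,625; Shipping $39,750; Assembly $60,575; Finishing $93,475. Sum = $432,675.
Difference $432,650 − $432,675 = −$25 applied to largest allocation (Finishing): Finishing becomes $93,450.

Maintenance: $69,300 | Packaging: $89,950 | R&D: $79,625 | Shipping: $39,750 | Assembly: $60,575 | Finishing: $93,450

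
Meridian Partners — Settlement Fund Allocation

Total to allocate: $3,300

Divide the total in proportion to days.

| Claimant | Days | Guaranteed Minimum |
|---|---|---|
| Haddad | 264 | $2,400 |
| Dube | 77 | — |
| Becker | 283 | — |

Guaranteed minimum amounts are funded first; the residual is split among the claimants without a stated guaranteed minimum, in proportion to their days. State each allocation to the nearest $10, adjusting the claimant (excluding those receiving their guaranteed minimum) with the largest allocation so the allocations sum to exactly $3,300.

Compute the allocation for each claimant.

Haddad: $2,400 · Dube: $190 · Becker: $710

Minimums first: Haddad $2,400. Balance $900.
Balance split over remaining days 360: Dube 192.50 → $190; Becker 707.50 → $710.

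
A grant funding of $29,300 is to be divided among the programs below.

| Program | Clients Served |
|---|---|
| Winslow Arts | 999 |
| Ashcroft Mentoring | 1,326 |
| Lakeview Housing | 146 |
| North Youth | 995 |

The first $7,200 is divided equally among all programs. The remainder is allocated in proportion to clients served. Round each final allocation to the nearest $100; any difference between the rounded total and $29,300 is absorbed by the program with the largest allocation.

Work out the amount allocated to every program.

Equal tier: $7,200 ÷ 4 = $1,800 apiece.
Remainder $22,100 by clients served (total 3,466): Winslow Arts 6,369.85 → $6,400; Ashcroft Mentoring 8,454.88 → $8,500; Lakeview Housing 930.93 → $900; North Youth 6,344.35 → $6,300.
Totals: Winslow Arts $1,800 + $6,400 = $8,200; Ashcroft Mentoring $1,800 + $8,500 = $10,300; Lakeview Housing $1,800 + $900 = $2,700; North Youth $1,800 + $6,300 = $8,100.

Winslow Arts: $8,200; Ashcroft Mentoring: $10,300; Lakeview Housing: $2,700; North Youth: $8,100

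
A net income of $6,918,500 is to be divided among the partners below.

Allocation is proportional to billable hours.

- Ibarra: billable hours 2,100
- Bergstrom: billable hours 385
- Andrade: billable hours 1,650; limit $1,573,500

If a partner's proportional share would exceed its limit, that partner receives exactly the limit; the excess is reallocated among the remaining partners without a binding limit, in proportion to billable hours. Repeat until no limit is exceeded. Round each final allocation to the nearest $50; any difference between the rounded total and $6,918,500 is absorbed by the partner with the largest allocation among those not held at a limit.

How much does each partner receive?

Combined billable hours = 4,135.
Proportional shares (ignoring caps): Ibarra 3,513,627.57; Bergstrom 644,165.05; Andrade 2,760,707.38.
Capped: Andrade ($1,573,500); balance $5,345,000 reallocated over remaining billable hours 2,485.
Redistributed shares: Ibarra 4,516,901.41 → $4,516,900; Bergstrom 828,098.59 → $828,100.

Ibarra: $4,516,900 | Bergstrom: $828,100 | Andrade: $1,573,500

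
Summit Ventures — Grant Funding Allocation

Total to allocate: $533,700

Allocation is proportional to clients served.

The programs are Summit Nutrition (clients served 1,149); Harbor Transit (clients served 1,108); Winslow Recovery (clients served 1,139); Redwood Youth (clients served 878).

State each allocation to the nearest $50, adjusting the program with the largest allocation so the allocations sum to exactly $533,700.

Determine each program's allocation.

Summit Nutrition: $143,450 | Harbor Transit: $138,350 | Winslow Recovery: $142,250 | Redwood Youth: $109,650

Sum of clients served: 4,274.
Raw shares: Summit Nutrition 1,149/4,274 × $533,700 = 143,477.14; Harbor Transit 1,108/4,274 × $533,700 = 138,357.42; Winslow Recovery 1,139/4,274 × $533,700 = 142,228.43; Redwood Youth 878/4,274 × $533,700 = 109,637.01.
Rounded to nearest $50: Summit Nutrition $143,500; Harbor Transit $138,350; Winslow Recovery $142,250; Redwood Youth $109,650. Sum = $533,750.
Difference $533,700 − $533,750 = −$50 applied to largest allocation (Summit Nutrition): Summit Nutrition becomes $143,450.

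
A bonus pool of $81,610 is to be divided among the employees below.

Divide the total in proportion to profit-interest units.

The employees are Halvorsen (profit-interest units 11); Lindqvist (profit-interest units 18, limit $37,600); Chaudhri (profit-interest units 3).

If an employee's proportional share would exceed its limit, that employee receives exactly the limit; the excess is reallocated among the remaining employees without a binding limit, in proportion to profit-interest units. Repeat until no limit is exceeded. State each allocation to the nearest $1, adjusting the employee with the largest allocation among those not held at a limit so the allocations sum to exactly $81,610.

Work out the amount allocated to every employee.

Halvorsen: $34,579 | Lindqvist: $37,600 | Chaudhri: $9,431

Combined profit-interest units = 32.
Proportional shares (ignoring caps): Halvorsen 28,053.44; Lindqvist 45,905.62; Chaudhri 7,650.94.
Held at cap: Lindqvist ($37,600); balance $44,010 reallocated over remaining profit-interest units 14.
Redistributed shares: Halvorsen 34,579.29 → $34,579; Chaudhri 9,430.71 → $9,431.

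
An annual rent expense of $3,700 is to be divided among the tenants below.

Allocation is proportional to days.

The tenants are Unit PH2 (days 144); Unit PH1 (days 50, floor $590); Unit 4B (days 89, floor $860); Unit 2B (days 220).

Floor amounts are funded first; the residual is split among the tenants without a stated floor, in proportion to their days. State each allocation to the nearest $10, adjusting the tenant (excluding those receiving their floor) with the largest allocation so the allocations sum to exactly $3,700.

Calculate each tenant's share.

Minimums first: Unit PH1 $590; Unit 4B $860. Remaining pool $2,250.
Remaining pool split over remaining days 364: Unit PH2 890.11 → $890; Unit 2B 1,359.89 → $1,360.

Unit PH2: $890 | Unit PH1: $590 | Unit 4B: $860 | Unit 2B: $1,360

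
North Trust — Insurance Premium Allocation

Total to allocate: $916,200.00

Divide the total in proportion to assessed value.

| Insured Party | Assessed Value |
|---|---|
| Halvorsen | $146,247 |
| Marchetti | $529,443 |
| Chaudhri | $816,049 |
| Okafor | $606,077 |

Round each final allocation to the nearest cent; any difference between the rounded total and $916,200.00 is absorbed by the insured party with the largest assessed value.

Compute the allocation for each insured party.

Assessed value total: 146,247 + 529,443 + 816,049 + 606,077 = 2,097,816.
Pro-rata amounts: Halvorsen 63,871.9036; Marchetti 231,228.8955; Chaudhri 356,401.1781; Okafor 264,698.0228.
Rounded to nearest cent: Halvorsen $63,871.90; Marchetti $231,228.90; Chaudhri $356,401.18; Okafor $264,698.02. Sum = $916,200.00.
Sum already equals the total — no adjustment.

Halvorsen: $63,871.90 | Marchetti: $231,228.90 | Chaudhri: $356,401.18 | Okafor: $264,698.02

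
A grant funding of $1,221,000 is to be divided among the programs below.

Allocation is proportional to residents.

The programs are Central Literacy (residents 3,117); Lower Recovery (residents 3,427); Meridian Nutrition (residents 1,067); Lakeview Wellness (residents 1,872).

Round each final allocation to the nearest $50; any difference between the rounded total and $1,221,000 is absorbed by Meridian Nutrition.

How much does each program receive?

Total residents = 9,483.
Unrounded shares: Central Literacy 3,117/9,483 × $1,221,000 = 401,334.70; Lower Recovery 3,427/9,483 × $1,221,000 = 441,249.29; Meridian Nutrition 1,067/9,483 × $1,221,000 = 137,383.42; Lakeview Wellness 1,872/9,483 × $1,221,000 = 241,032.58.
At nearest $50: Central Literacy $401,350; Lower Recovery $441,250; Meridian Nutrition $137,400; Lakeview Wellness $241,050. Sum = $1,221,050.
Difference $1,221,000 − $1,221,050 = −$50 applied to Meridian Nutrition: Meridian Nutrition becomes $137,350.

Central Literacy: $401,350; Lower Recovery: $441,250; Meridian Nutrition: $137,350; Lakeview Wellness: $241,050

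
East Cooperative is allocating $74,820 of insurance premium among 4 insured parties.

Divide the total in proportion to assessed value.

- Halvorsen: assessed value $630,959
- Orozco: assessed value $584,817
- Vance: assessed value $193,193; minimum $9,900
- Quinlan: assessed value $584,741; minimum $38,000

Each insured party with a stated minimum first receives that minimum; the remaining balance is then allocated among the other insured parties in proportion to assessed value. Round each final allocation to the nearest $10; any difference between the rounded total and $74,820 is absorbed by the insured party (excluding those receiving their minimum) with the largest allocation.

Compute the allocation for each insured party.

Fund the minimums — Vance $9,900; Quinlan $38,000. Residual $26,920.
Residual split over remaining assessed value 1,215,776: Halvorsen 13,970.84 → $13,970; Orozco 12,949.16 → $12,950.

Halvorsen: $13,970 | Orozco: $12,950 | Vance: $9,900 | Quinlan: $38,000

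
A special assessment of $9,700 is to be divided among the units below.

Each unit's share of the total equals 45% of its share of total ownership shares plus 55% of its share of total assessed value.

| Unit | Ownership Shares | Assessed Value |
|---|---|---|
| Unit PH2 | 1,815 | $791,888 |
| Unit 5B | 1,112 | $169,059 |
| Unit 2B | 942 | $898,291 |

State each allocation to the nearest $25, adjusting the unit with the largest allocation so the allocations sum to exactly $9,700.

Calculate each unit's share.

Totals — ownership shares 3,869, assessed value 1,859,238.
Combined weights (45% ownership shares + 55% assessed value): Unit PH2 0.4454; Unit 5B 0.1793; Unit 2B 0.3753.
Unrounded shares: Unit PH2 4,319.97; Unit 5B 1,739.66; Unit 2B 3,640.37.
Rounded to nearest $25: Unit PH2 $4,325; Unit 5B $1,750; Unit 2B $3,650. Sum = $9,725.
Difference $9,700 − $9,725 = −$25 applied to largest allocation (Unit PH2): Unit PH2 becomes $4,300.

Unit PH2: $4,300 · Unit 5B: $1,750 · Unit 2B: $3,650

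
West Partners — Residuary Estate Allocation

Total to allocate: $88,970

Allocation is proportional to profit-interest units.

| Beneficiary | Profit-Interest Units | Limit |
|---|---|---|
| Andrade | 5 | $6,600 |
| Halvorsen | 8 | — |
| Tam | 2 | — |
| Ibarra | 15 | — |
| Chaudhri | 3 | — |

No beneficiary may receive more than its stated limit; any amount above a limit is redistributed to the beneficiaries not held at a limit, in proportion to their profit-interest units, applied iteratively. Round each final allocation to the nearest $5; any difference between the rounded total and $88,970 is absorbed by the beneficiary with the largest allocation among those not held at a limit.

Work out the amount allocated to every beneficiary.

Andrade: $6,600; Halvorsen: $23,535; Tam: $5,885; Ibarra: $44,125; Chaudhri: $8,825

Sum of profit-interest units: 33.
Unconstrained shares: Andrade 13,480.30; Halvorsen 21,568.48; Tam 5,392.12; Ibarra 40,440.91; Chaudhri 8,088.18.
Held at cap: Andrade ($6,600); balance $82,370 reallocated over remaining profit-interest units 28.
Remaining shares: Halvorsen 23,534.29 → $23,535; Tam 5,883.57 → $5,885; Ibarra 44,126.79 → $44,125; Chaudhri 8,825.36 → $8,825.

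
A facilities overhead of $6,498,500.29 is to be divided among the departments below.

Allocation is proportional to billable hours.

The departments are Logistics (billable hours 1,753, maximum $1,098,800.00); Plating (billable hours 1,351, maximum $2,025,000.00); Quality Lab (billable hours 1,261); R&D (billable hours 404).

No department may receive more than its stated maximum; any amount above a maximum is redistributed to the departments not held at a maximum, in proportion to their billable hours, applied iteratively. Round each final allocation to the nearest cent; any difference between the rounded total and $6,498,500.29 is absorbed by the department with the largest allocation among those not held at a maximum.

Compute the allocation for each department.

Logistics: $1,098,800.00 | Plating: $2,025,000.00 | Quality Lab: $2,555,854.09 | R&D: $818,846.20

Combined billable hours = 4,769.
Unconstrained shares: Logistics 2,388,733.6985; Plating 1,840,946.5070; Quality Lab 1,718,307.5835; R&D 550,512.5010.
Capped: Logistics ($1,098,800.00); residual $5,399,700.29 reallocated over remaining billable hours 3,016.
Capped: Plating ($2,025,000.00); residual $3,374,700.29 reallocated over remaining billable hours 1,665.
Redistributed shares: Quality Lab 2,555,854.0935 → $2,555,854.09; R&D 818,846.1965 → $818,846.20.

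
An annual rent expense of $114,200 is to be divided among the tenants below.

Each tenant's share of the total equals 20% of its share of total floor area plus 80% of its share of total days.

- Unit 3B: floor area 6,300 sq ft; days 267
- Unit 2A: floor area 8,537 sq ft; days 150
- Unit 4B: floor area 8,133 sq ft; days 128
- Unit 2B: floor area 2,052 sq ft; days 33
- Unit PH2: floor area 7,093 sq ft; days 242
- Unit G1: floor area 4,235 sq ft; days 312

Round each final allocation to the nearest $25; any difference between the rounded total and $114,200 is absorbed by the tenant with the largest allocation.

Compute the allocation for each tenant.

Totals — floor area 36,350, days 1,132.
Combined weights (20% floor area + 80% days): Unit 3B 0.2234; Unit 2A 0.1530; Unit 4B 0.1352; Unit 2B 0.0346; Unit PH2 0.2101; Unit G1 0.2438.
Raw shares: Unit 3B 25,507.21; Unit 2A 17,470.11; Unit 4B 15,440.71; Unit 2B 3,952.67; Unit PH2 23,987.81; Unit G1 27,841.50.
Rounded to nearest $25: Unit 3B $25,500; Unit 2A $17,475; Unit 4B $15,450; Unit 2B $3,950; Unit PH2 $24,000; Unit G1 $27,850. Sum = $114,225.
Difference $114,200 − $114,225 = −$25 applied to largest allocation (Unit G1): Unit G1 becomes $27,825.

Unit 3B: $25,500 · Unit 2A: $17,475 · Unit 4B: $15,450 · Unit 2B: $3,950 · Unit PH2: $24,000 · Unit G1: $27,825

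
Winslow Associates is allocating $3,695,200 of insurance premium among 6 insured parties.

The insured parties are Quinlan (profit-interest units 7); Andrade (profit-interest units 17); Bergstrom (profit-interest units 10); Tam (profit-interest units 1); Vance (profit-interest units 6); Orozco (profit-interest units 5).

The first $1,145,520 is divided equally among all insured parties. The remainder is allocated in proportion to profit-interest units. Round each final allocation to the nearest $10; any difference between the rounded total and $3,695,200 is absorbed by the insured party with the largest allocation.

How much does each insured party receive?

Equal tier: $1,145,520 ÷ 6 = $190,920 apiece.
Remainder $2,549,680 by profit-interest units (total 46): Quinlan 387,994.78 → $387,990; Andrade 942,273.04 → $942,270; Bergstrom 554,278.26 → $554,280; Tam 55,427.83 → $55,430; Vance 332,566.96 → $332,570; Orozco 277,139.13 → $277,140.
Totals: Quinlan $190,920 + $387,990 = $578,910; Andrade $190,920 + $942,270 = $1,133,190; Bergstrom $190,920 + $554,280 = $745,200; Tam $190,920 + $55,430 = $246,350; Vance $190,920 + $332,570 = $523,490; Orozco $190,920 + $277,140 = $468,060.

Quinlan: $578,910 | Andrade: $1,133,190 | Bergstrom: $745,200 | Tam: $246,350 | Vance: $523,490 | Orozco: $468,060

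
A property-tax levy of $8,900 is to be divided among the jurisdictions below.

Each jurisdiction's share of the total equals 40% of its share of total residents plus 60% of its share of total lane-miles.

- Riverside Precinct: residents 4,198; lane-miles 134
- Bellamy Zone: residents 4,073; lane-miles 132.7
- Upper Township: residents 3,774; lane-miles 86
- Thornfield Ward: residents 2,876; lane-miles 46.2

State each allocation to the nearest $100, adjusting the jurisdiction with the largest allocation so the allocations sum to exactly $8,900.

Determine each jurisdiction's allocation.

Riverside Precinct: $2,800 | Bellamy Zone: $2,700 | Upper Township: $2,100 | Thornfield Ward: $1,300

Totals — residents 14,921, lane-miles 398.9.
Composite weights (40% residents + 60% lane-miles): Riverside Precinct 0.3141; Bellamy Zone 0.3088; Upper Township 0.2305; Thornfield Ward 0.1466.
Unrounded shares: Riverside Precinct 2,795.43; Bellamy Zone 2,748.21; Upper Township 2,051.70; Thornfield Ward 1,304.66.
After rounding ($100): Riverside Precinct $2,800; Bellamy Zone $2,700; Upper Township $2,100; Thornfield Ward $1,300. Sum = $8,900.
No rounding difference to absorb.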